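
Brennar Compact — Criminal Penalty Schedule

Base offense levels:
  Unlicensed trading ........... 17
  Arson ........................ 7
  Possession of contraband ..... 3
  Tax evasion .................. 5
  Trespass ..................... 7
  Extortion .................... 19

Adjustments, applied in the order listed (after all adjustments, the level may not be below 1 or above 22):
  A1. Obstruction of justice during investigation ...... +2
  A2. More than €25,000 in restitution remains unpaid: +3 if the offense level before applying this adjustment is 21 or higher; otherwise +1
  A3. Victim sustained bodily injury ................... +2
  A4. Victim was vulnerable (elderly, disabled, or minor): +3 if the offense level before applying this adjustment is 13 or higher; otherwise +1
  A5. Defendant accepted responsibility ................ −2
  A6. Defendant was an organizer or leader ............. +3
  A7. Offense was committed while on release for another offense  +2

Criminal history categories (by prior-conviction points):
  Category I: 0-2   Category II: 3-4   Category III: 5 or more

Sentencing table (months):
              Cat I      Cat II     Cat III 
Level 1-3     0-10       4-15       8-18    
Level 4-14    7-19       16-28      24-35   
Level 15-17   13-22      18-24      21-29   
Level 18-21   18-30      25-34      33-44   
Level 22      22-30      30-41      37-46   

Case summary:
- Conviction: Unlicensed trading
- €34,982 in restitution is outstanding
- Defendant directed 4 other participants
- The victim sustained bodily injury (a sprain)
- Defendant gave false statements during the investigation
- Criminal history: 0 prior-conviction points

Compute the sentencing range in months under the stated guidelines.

Base offense level for unlicensed trading: 17.
A1 applies: 17 + 2 = 19.
A2 applies (level before this adjustment is 19 < 21, so +1): 19 + 1 = 20.
A3 applies: 20 + 2 = 22.
A4 does not apply.
A6 applies: 22 + 3 = 25.
Level 25 exceeds the maximum of 22; capped at 22.
Final offense level: 22.
Criminal history: 0 prior points → Category I (0-2).
Level 22 falls in the 22 band.
Grid: Level 22 × Category I = 22-30 months.

22-30 months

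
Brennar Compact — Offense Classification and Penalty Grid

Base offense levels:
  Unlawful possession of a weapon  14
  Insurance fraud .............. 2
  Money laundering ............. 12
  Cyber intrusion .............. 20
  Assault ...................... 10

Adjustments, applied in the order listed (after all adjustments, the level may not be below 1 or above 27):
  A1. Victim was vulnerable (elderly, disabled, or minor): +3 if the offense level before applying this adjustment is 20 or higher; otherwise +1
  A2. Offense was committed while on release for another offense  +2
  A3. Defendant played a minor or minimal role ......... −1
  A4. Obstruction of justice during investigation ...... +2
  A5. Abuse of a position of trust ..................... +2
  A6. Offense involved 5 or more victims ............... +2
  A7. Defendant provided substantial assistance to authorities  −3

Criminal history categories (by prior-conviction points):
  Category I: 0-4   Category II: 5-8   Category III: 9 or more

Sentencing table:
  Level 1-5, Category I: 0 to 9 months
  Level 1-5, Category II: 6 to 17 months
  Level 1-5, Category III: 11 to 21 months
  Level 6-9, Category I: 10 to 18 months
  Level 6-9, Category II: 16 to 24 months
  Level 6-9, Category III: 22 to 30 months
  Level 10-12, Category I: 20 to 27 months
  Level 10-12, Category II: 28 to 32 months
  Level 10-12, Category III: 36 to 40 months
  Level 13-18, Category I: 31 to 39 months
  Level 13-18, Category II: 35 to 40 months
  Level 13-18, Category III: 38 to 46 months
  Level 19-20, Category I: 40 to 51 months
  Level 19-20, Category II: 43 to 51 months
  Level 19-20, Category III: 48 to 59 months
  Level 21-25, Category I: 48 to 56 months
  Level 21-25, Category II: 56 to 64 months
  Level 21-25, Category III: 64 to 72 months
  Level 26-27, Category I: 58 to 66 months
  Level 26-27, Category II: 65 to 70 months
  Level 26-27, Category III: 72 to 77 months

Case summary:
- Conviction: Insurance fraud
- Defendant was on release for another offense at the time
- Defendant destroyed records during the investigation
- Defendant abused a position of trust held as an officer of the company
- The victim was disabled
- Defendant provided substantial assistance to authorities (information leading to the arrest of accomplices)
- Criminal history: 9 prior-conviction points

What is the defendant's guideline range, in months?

22-30 months

Base offense level for insurance fraud: 2.
A1 applies (level before this adjustment is 2 < 20, so +1): 2 + 1 = 3.
A2 applies: 3 + 2 = 5.
A4 applies: 5 + 2 = 7.
A5 applies: 7 + 2 = 9.
A6 does not apply.
A7 applies: 9 − 3 = 6.
Final offense level: 6.
Criminal history: 9 prior points → Category III (9+).
Level 6 falls in the 6-9 band.
Grid: Level 6-9 × Category III = 22-30 months.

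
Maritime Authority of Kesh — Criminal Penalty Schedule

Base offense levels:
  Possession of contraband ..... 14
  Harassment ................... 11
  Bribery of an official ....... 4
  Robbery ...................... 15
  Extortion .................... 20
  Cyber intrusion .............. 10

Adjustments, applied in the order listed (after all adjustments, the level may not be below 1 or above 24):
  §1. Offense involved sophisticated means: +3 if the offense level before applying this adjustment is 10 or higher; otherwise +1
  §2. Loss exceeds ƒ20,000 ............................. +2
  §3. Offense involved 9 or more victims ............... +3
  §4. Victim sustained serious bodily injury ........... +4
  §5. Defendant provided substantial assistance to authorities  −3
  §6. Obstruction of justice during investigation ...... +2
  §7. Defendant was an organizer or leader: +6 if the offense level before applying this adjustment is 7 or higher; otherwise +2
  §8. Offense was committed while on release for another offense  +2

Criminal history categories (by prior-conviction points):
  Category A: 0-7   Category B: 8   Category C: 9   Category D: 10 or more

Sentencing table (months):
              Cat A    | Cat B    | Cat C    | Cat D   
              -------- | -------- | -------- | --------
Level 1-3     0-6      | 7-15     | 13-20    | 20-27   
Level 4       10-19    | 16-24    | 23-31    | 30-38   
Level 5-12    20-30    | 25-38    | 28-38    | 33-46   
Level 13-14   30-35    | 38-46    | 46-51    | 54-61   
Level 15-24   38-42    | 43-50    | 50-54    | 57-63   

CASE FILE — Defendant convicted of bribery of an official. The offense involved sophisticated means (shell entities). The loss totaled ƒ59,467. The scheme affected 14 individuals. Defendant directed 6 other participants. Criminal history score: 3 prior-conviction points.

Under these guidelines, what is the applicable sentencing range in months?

38-42 months

Base offense level for bribery of an official: 4.
§1 applies (level before this adjustment is 4 < 10, so +1): 4 + 1 = 5.
§2 applies: 5 + 2 = 7.
§3 applies: 7 + 3 = 10.
§7 applies (level before this adjustment is 10 ≥ 7, so +6): 10 + 6 = 16.
§8 does not apply.
Final offense level: 16.
Criminal history: 3 prior points → Category A (0-7).
Level 16 falls in the 15-24 band.
Grid: Level 15-24 × Category A = 38-42 months.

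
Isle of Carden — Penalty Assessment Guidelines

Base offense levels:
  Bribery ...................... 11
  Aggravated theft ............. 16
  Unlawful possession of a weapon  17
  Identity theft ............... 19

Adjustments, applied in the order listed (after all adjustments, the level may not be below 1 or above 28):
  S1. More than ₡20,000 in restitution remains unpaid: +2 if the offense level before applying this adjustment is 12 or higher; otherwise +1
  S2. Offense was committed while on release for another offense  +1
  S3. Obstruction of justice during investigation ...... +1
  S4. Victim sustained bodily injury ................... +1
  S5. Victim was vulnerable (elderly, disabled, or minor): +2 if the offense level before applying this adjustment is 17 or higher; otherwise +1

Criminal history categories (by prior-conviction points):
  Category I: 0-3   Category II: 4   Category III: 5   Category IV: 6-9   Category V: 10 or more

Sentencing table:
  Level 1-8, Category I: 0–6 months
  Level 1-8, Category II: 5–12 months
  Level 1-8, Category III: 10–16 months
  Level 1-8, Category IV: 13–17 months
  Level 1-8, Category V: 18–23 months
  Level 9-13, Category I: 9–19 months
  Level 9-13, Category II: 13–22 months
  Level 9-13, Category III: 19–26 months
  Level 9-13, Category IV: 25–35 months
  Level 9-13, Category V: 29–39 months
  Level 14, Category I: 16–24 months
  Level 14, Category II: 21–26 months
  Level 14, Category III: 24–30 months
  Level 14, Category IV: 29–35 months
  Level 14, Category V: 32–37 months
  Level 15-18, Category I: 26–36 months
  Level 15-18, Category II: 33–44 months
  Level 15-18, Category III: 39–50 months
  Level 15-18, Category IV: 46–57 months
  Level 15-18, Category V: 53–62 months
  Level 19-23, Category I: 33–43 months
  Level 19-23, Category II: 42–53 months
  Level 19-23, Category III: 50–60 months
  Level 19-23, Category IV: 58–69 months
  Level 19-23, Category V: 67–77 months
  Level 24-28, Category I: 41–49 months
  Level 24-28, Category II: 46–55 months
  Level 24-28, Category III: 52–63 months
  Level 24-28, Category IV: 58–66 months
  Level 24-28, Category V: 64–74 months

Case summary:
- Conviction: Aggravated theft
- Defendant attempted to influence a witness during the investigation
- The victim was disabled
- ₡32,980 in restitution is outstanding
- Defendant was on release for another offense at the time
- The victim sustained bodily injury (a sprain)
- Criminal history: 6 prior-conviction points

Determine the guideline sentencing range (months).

58-69 months

Base offense level for aggravated theft: 16.
S1 applies (level before this adjustment is 16 ≥ 12, so +2): 16 + 2 = 18.
S2 applies: 18 + 1 = 19.
S3 applies: 19 + 1 = 20.
S4 applies: 20 + 1 = 21.
S5 applies (level before this adjustment is 21 ≥ 17, so +2): 21 + 2 = 23.
Final offense level: 23.
Criminal history: 6 prior points → Category IV (6-9).
Level 23 falls in the 19-23 band.
Grid: Level 19-23 × Category IV = 58-69 months.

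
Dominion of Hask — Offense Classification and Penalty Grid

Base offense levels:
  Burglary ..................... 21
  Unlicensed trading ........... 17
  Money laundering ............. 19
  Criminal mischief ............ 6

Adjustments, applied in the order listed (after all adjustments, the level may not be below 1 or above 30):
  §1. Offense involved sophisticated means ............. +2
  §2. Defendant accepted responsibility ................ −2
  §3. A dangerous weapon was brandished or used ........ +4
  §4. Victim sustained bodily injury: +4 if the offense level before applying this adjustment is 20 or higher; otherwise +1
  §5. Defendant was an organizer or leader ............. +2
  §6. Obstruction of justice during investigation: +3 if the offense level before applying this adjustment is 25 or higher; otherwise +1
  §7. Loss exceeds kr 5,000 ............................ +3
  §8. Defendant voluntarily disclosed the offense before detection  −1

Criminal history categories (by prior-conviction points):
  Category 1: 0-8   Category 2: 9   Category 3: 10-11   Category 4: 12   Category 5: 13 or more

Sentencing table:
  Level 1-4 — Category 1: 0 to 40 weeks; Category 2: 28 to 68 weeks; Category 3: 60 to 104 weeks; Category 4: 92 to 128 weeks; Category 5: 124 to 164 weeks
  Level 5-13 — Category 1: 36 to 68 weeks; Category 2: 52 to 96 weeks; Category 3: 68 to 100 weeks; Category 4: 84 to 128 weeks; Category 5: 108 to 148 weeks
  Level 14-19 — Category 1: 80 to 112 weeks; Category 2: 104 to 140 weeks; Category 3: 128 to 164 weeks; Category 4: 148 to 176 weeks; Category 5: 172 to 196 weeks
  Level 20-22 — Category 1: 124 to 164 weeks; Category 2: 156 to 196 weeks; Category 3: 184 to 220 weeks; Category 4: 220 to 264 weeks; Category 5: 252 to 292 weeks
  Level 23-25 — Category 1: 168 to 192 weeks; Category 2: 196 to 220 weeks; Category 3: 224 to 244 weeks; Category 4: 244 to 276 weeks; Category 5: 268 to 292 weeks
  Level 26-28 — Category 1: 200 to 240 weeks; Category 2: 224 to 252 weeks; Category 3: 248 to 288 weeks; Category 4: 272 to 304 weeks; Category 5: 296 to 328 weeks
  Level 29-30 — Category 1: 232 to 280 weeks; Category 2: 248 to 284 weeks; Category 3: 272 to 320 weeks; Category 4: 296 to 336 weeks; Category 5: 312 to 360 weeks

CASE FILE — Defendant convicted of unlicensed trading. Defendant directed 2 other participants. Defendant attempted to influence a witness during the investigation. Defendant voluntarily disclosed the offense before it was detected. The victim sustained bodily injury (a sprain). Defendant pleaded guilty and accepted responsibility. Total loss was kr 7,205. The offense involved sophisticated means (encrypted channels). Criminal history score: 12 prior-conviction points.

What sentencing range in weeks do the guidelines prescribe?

Base offense level for unlicensed trading: 17.
§1 applies: 17 + 2 = 19.
§2 applies: 19 − 2 = 17.
§4 applies (level before this adjustment is 17 < 20, so +1): 17 + 1 = 18.
§5 applies: 18 + 2 = 20.
§6 applies (level before this adjustment is 20 < 25, so +1): 20 + 1 = 21.
§7 applies: 21 + 3 = 24.
§8 applies: 24 − 1 = 23.
Final offense level: 23.
Criminal history: 12 prior points → Category 4 (12).
Level 23 falls in the 23-25 band.
Grid: Level 23-25 × Category 4 = 244-276 weeks.

244-276 weeks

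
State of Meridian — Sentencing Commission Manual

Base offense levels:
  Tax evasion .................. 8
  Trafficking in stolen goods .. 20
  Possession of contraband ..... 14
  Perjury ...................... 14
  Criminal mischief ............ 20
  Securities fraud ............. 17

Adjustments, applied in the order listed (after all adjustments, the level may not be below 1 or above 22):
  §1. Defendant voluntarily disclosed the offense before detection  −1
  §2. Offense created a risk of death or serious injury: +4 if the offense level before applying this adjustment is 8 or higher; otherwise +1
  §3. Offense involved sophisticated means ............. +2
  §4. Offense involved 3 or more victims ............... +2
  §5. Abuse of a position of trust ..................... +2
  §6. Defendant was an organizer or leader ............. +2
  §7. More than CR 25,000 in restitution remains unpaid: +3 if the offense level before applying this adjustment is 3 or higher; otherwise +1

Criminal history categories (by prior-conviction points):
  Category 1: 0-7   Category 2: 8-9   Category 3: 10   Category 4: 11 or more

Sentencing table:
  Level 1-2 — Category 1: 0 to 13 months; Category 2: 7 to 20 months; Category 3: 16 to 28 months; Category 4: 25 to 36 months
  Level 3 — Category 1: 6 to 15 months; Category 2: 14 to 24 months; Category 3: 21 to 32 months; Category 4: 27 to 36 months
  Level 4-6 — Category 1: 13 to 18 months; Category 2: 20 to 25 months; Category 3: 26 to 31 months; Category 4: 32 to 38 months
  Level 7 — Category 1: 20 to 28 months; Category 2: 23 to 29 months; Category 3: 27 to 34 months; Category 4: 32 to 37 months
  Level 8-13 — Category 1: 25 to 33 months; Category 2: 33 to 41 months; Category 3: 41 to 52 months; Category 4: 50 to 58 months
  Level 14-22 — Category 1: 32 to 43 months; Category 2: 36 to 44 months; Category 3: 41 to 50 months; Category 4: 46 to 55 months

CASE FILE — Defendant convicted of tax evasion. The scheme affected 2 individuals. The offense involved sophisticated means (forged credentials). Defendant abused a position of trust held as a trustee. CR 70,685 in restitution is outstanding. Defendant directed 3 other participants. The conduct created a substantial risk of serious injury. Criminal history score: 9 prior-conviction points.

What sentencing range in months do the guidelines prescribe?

Base offense level for tax evasion: 8.
§2 applies (level before this adjustment is 8 ≥ 8, so +4): 8 + 4 = 12.
§3 applies: 12 + 2 = 14.
§4 does not apply.
§5 applies: 14 + 2 = 16.
§6 applies: 16 + 2 = 18.
§7 applies (level before this adjustment is 18 ≥ 3, so +3): 18 + 3 = 21.
Final offense level: 21.
Criminal history: 9 prior points → Category 2 (8-9).
Level 21 falls in the 14-22 band.
Grid: Level 14-22 × Category 2 = 36-44 months.

36-44 months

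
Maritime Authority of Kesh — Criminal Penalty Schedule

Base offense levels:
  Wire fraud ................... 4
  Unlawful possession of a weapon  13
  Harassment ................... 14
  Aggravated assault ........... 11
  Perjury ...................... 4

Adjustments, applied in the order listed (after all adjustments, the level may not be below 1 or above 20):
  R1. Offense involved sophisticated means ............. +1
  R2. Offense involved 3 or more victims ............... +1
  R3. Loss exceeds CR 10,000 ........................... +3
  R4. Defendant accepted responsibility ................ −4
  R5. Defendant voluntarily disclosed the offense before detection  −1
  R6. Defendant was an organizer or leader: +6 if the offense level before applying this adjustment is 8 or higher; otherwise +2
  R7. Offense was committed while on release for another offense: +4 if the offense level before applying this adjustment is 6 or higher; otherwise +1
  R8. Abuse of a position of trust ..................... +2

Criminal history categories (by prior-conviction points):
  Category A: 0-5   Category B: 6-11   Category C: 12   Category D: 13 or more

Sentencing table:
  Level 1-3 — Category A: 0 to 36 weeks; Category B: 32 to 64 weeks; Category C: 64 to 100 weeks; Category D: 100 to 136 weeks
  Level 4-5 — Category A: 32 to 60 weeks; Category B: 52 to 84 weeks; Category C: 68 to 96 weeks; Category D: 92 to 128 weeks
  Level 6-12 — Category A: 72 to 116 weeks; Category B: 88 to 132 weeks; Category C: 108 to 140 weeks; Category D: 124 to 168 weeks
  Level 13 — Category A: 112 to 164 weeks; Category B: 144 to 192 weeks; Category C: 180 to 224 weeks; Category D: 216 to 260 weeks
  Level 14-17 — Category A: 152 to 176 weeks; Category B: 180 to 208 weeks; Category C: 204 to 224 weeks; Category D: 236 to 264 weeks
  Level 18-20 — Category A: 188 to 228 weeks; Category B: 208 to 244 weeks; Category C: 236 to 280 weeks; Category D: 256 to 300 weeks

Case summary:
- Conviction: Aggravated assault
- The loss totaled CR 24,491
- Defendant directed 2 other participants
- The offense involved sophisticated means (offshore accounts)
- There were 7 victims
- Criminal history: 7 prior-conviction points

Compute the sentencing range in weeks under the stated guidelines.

Base offense level for aggravated assault: 11.
R1 applies: 11 + 1 = 12.
R2 applies: 12 + 1 = 13.
R3 applies: 13 + 3 = 16.
R4 does not apply.
R6 applies (level before this adjustment is 16 ≥ 8, so +6): 16 + 6 = 22.
R7 does not apply.
R8 does not apply.
Level 22 exceeds the maximum of 20; capped at 20.
Final offense level: 20.
Criminal history: 7 prior points → Category B (6-11).
Level 20 falls in the 18-20 band.
Grid: Level 18-20 × Category B = 208-244 weeks.

208-244 weeks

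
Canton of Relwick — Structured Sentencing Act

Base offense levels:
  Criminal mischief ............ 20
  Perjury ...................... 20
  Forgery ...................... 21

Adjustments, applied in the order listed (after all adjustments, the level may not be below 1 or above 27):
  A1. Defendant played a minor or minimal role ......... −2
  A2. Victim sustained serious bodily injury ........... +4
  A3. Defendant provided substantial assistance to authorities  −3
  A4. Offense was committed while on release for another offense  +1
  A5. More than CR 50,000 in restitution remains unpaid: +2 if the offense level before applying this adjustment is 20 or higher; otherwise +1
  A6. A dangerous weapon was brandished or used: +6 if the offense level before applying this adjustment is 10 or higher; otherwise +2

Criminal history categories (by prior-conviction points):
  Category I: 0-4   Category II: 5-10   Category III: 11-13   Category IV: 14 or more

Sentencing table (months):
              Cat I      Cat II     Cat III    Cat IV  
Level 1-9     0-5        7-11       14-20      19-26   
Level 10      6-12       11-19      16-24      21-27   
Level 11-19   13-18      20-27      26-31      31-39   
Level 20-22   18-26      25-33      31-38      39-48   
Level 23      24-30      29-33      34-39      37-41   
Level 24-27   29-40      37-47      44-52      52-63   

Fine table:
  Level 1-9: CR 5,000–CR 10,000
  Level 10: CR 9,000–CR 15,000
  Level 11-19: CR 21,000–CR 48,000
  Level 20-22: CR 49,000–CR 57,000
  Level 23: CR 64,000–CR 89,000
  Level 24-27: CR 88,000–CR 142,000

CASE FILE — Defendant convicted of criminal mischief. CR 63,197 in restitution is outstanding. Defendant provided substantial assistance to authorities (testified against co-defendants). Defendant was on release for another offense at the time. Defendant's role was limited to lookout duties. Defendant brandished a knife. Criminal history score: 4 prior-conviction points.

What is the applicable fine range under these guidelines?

Base offense level for criminal mischief: 20.
A1 applies: 20 − 2 = 18.
A3 applies: 18 − 3 = 15.
A4 applies: 15 + 1 = 16.
A5 applies (level before this adjustment is 16 < 20, so +1): 16 + 1 = 17.
A6 applies (level before this adjustment is 17 ≥ 10, so +6): 17 + 6 = 23.
Final offense level: 23.
Level 23 falls in the 23 band.
Fine table: Level 23 → CR 64,000–CR 89,000.

CR 64,000–CR 89,000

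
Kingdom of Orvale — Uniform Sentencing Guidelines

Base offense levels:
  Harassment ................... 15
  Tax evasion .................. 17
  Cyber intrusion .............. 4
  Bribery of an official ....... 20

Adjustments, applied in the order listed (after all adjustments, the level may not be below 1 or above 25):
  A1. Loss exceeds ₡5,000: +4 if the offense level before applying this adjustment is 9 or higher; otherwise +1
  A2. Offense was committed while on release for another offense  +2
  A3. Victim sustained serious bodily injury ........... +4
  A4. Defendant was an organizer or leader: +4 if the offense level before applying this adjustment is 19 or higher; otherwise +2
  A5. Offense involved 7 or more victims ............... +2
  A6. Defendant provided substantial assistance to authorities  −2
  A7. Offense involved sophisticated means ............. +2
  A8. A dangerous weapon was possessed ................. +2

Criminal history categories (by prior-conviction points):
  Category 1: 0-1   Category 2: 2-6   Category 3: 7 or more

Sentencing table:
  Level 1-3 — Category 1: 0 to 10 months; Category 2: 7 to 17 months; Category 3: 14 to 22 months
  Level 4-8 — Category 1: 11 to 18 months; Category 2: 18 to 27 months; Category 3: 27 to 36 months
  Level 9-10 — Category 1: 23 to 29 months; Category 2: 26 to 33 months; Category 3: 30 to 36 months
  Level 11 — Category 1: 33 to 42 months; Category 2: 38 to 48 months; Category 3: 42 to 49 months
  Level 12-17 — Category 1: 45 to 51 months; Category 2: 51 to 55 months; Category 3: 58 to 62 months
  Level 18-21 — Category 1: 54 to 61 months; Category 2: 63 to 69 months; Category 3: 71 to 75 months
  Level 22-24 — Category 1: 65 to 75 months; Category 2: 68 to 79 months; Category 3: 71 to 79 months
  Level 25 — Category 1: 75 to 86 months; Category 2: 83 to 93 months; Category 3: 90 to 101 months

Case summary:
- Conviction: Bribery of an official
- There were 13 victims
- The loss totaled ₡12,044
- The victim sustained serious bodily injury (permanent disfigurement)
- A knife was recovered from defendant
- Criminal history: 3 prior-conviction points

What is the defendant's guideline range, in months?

Base offense level for bribery of an official: 20.
A1 applies (level before this adjustment is 20 ≥ 9, so +4): 20 + 4 = 24.
A2 does not apply.
A3 applies: 24 + 4 = 28.
A5 applies: 28 + 2 = 30.
A6 does not apply.
A8 applies: 30 + 2 = 32.
Level 32 exceeds the maximum of 25; capped at 25.
Final offense level: 25.
Criminal history: 3 prior points → Category 2 (2-6).
Level 25 falls in the 25 band.
Grid: Level 25 × Category 2 = 83-93 months.

83-93 months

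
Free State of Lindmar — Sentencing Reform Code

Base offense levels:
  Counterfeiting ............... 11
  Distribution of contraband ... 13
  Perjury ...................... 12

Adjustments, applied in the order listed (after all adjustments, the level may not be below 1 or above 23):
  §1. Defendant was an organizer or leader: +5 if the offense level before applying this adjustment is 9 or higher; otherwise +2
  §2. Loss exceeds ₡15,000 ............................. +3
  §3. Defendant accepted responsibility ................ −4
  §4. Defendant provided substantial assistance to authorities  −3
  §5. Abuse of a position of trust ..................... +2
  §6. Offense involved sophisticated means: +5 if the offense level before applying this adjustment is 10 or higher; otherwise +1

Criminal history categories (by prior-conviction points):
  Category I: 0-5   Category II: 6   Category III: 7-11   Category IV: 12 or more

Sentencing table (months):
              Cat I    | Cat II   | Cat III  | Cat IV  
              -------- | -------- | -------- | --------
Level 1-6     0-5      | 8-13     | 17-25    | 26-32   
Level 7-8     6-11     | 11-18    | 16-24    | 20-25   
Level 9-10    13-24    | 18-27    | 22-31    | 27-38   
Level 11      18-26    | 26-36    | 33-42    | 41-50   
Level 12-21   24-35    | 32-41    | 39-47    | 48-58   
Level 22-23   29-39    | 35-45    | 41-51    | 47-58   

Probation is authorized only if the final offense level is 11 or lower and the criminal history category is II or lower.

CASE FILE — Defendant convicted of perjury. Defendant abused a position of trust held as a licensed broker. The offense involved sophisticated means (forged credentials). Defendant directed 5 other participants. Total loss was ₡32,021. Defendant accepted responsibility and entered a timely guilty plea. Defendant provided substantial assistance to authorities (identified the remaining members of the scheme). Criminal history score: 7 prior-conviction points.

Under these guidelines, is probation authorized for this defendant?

No

Base offense level for perjury: 12.
§1 applies (level before this adjustment is 12 ≥ 9, so +5): 12 + 5 = 17.
§2 applies: 17 + 3 = 20.
§3 applies: 20 − 4 = 16.
§4 applies: 16 − 3 = 13.
§5 applies: 13 + 2 = 15.
§6 applies (level before this adjustment is 15 ≥ 10, so +5): 15 + 5 = 20.
Final offense level: 20.
Criminal history: 7 prior points → Category III (7-11).
Level 20 falls in the 12-21 band.
Grid: Level 12-21 × Category III = 39-47 months.
Probation check: level 20 > 11 and category III > II → not eligible.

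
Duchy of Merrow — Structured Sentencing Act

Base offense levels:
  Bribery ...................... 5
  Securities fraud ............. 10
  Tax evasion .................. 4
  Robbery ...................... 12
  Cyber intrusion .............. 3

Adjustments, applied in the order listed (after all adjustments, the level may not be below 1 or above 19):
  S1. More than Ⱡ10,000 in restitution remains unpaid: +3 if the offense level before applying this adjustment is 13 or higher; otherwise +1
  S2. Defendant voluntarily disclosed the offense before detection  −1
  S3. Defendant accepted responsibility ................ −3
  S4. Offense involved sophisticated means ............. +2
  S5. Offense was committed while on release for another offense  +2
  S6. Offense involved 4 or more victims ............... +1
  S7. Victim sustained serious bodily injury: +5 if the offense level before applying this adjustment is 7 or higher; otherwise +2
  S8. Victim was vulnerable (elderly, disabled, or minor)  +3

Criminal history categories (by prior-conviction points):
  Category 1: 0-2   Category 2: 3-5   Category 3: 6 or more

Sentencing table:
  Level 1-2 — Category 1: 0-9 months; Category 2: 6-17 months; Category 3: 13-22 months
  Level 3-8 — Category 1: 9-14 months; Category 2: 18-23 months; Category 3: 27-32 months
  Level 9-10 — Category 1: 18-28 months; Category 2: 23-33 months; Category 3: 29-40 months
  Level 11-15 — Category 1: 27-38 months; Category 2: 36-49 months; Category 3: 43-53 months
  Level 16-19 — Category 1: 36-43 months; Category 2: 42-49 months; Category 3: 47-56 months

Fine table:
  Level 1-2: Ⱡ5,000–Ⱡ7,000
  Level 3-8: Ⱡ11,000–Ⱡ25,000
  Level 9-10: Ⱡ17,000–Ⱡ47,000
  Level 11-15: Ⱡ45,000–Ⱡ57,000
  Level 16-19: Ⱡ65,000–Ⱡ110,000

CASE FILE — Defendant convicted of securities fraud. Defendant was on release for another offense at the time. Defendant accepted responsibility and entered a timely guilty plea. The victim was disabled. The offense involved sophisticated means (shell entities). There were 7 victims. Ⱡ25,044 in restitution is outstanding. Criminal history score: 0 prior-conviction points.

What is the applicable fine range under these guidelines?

Base offense level for securities fraud: 10.
S1 applies (level before this adjustment is 10 < 13, so +1): 10 + 1 = 11.
S3 applies: 11 − 3 = 8.
S4 applies: 8 + 2 = 10.
S5 applies: 10 + 2 = 12.
S6 applies: 12 + 1 = 13.
S8 applies: 13 + 3 = 16.
Final offense level: 16.
Level 16 falls in the 16-19 band.
Fine table: Level 16-19 → Ⱡ65,000–Ⱡ110,000.

Ⱡ65,000–Ⱡ110,000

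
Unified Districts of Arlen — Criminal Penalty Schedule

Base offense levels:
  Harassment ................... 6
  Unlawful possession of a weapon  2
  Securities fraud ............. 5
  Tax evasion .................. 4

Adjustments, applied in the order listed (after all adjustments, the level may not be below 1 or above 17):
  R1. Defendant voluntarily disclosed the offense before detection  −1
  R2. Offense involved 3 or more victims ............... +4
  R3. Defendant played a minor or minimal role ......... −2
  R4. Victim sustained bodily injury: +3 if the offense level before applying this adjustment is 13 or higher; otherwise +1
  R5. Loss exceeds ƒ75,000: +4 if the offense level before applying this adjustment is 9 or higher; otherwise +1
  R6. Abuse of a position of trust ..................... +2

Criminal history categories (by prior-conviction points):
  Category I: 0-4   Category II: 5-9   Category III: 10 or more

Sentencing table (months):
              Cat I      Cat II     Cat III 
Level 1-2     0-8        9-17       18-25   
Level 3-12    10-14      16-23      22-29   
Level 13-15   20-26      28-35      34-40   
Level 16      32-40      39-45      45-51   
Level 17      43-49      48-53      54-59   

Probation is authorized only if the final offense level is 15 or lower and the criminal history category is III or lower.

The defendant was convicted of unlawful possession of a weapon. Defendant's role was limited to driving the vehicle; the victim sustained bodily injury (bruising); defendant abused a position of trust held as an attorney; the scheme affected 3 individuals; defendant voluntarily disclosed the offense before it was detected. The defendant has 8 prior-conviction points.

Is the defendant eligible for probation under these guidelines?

Base offense level for unlawful possession of a weapon: 2.
R1 applies: 2 − 1 = 1.
R2 applies: 1 + 4 = 5.
R3 applies: 5 − 2 = 3.
R4 applies (level before this adjustment is 3 < 13, so +1): 3 + 1 = 4.
R6 applies: 4 + 2 = 6.
Final offense level: 6.
Criminal history: 8 prior points → Category II (5-9).
Level 6 falls in the 3-12 band.
Grid: Level 3-12 × Category II = 16-23 months.
Probation check: level 6 ≤ 15 and category II ≤ III → eligible.

Yes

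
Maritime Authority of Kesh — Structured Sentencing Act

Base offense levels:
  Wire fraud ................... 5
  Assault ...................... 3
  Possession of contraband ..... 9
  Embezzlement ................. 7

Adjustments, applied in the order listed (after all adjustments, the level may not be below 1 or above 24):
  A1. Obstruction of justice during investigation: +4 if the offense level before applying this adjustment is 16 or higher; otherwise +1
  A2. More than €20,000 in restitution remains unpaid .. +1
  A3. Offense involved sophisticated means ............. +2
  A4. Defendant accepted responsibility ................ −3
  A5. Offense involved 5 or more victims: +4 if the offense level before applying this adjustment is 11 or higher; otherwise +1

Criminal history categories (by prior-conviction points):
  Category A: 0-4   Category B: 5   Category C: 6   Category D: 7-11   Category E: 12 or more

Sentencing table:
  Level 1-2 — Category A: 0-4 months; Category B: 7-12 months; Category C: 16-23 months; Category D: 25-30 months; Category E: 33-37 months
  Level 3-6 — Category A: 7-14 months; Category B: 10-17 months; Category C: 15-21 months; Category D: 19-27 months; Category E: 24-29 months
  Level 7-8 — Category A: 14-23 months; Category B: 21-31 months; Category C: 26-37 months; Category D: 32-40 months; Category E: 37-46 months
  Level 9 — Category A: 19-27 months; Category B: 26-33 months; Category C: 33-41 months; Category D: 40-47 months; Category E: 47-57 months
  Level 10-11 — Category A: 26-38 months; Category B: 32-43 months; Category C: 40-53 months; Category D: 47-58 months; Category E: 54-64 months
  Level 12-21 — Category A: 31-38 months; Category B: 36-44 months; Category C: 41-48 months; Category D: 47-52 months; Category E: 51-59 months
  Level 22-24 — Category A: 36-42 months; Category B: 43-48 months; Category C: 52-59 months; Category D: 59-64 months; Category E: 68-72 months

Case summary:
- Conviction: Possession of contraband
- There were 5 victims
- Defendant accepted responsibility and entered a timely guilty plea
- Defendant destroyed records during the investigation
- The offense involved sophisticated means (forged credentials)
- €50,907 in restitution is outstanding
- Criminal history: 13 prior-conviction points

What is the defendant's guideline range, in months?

54-64 months

Base offense level for possession of contraband: 9.
A1 applies (level before this adjustment is 9 < 16, so +1): 9 + 1 = 10.
A2 applies: 10 + 1 = 11.
A3 applies: 11 + 2 = 13.
A4 applies: 13 − 3 = 10.
A5 applies (level before this adjustment is 10 < 11, so +1): 10 + 1 = 11.
Final offense level: 11.
Criminal history: 13 prior points → Category E (12+).
Level 11 falls in the 10-11 band.
Grid: Level 10-11 × Category E = 54-64 months.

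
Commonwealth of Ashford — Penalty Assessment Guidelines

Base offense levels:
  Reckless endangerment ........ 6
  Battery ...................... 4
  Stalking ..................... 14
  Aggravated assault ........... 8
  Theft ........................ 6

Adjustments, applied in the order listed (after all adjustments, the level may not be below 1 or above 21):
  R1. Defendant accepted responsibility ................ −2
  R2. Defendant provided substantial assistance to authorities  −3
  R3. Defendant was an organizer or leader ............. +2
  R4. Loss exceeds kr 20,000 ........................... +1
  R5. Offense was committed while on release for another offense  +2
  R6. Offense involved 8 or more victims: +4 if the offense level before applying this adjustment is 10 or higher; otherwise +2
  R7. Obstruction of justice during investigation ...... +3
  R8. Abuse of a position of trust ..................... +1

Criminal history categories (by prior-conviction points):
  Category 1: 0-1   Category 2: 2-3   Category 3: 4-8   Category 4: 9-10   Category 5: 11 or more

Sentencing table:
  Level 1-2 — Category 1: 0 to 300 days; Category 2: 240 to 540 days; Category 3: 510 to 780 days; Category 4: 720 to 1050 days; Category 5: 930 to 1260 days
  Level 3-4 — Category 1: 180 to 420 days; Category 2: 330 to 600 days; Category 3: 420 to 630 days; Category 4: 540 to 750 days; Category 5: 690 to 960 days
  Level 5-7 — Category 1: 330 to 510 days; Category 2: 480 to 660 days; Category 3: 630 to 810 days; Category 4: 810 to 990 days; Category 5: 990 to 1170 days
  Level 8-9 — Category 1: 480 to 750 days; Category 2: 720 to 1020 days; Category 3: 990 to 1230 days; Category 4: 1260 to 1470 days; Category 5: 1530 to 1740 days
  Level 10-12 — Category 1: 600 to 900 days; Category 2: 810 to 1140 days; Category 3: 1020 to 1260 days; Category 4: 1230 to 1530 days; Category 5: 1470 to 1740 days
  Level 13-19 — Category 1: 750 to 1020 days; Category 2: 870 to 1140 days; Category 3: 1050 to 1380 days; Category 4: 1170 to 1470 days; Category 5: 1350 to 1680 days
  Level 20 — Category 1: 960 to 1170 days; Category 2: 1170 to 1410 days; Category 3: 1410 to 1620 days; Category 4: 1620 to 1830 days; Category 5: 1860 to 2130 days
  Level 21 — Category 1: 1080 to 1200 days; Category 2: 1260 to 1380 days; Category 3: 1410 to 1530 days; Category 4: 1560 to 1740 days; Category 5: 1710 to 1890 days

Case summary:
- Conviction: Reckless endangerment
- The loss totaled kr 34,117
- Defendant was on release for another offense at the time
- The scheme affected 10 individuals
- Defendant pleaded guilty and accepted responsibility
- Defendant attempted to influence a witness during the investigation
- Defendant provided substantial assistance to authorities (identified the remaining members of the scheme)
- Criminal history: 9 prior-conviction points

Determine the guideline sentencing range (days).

Base offense level for reckless endangerment: 6.
R1 applies: 6 − 2 = 4.
R2 applies: 4 − 3 = 1.
R3 does not apply.
R4 applies: 1 + 1 = 2.
R5 applies: 2 + 2 = 4.
R6 applies (level before this adjustment is 4 < 10, so +2): 4 + 2 = 6.
R7 applies: 6 + 3 = 9.
R8 does not apply.
Final offense level: 9.
Criminal history: 9 prior points → Category 4 (9-10).
Level 9 falls in the 8-9 band.
Grid: Level 8-9 × Category 4 = 1260-1470 days.

1260-1470 days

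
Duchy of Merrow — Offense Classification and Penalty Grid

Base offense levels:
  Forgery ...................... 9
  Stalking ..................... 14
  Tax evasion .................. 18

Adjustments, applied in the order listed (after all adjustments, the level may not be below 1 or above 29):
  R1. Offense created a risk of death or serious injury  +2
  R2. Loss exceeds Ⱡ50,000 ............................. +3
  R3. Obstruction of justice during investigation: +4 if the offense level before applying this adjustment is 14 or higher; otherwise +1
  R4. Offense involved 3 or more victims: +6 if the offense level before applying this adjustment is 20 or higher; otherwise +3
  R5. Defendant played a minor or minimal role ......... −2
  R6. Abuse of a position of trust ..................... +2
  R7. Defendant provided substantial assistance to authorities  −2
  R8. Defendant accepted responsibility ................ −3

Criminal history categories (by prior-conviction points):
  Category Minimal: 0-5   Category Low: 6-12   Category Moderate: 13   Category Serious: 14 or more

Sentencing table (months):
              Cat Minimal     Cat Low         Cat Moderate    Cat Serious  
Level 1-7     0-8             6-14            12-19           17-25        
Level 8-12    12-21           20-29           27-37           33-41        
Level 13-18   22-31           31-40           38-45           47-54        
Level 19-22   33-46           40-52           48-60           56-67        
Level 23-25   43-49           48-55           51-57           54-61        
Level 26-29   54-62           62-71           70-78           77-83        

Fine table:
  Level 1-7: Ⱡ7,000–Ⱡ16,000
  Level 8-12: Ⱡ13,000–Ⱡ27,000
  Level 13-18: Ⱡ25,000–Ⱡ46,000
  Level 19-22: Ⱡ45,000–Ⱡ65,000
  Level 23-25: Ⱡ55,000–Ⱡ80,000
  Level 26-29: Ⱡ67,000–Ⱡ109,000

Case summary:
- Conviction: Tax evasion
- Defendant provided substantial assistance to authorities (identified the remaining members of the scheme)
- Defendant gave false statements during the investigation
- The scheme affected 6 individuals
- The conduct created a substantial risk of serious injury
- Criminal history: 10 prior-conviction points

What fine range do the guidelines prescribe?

Base offense level for tax evasion: 18.
R1 applies: 18 + 2 = 20.
R3 applies (level before this adjustment is 20 ≥ 14, so +4): 20 + 4 = 24.
R4 applies (level before this adjustment is 24 ≥ 20, so +6): 24 + 6 = 30.
R7 applies: 30 − 2 = 28.
Final offense level: 28.
Level 28 falls in the 26-29 band.
Fine table: Level 26-29 → Ⱡ67,000–Ⱡ109,000.

Ⱡ67,000–Ⱡ109,000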